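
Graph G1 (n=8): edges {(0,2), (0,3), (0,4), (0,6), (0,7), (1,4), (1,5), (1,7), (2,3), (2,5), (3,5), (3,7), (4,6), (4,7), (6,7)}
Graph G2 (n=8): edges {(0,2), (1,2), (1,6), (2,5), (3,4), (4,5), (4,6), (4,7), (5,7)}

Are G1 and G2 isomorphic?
No, not isomorphic

The graphs are NOT isomorphic.

Degrees in G1: deg(0)=5, deg(1)=3, deg(2)=3, deg(3)=4, deg(4)=4, deg(5)=3, deg(6)=3, deg(7)=5.
Sorted degree sequence of G1: [5, 5, 4, 4, 3, 3, 3, 3].
Degrees in G2: deg(0)=1, deg(1)=2, deg(2)=3, deg(3)=1, deg(4)=4, deg(5)=3, deg(6)=2, deg(7)=2.
Sorted degree sequence of G2: [4, 3, 3, 2, 2, 2, 1, 1].
The (sorted) degree sequence is an isomorphism invariant, so since G1 and G2 have different degree sequences they cannot be isomorphic.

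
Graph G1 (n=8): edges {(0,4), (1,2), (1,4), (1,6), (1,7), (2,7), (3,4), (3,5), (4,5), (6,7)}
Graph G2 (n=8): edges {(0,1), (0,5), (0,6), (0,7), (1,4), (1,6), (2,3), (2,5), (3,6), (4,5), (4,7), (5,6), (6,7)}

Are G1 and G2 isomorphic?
No, not isomorphic

The graphs are NOT isomorphic.

Degrees in G1: deg(0)=1, deg(1)=4, deg(2)=2, deg(3)=2, deg(4)=4, deg(5)=2, deg(6)=2, deg(7)=3.
Sorted degree sequence of G1: [4, 4, 3, 2, 2, 2, 2, 1].
Degrees in G2: deg(0)=4, deg(1)=3, deg(2)=2, deg(3)=2, deg(4)=3, deg(5)=4, deg(6)=5, deg(7)=3.
Sorted degree sequence of G2: [5, 4, 4, 3, 3, 3, 2, 2].
The (sorted) degree sequence is an isomorphism invariant, so since G1 and G2 have different degree sequences they cannot be isomorphic.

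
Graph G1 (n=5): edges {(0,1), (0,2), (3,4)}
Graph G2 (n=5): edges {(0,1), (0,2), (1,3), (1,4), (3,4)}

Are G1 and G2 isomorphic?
No, not isomorphic

The graphs are NOT isomorphic.

Counting edges: G1 has 3 edge(s); G2 has 5 edge(s).
Edge count is an isomorphism invariant (a bijection on vertices induces a bijection on edges), so differing edge counts rule out isomorphism.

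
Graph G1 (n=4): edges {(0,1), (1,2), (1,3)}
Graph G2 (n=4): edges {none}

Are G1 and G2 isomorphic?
No, not isomorphic

The graphs are NOT isomorphic.

Connected components of G1: 1 component(s) with vertex sets [[0, 1, 2, 3]], sizes [4].
Connected components of G2: 4 component(s) with vertex sets [[0], [1], [2], [3]], sizes [1, 1, 1, 1].
The number of connected components (and the multiset of component sizes) is an isomorphism invariant — an isomorphism maps each component of G1 bijectively onto a component of G2. Since G1 has 1 component(s) and G2 has 4, they cannot be isomorphic.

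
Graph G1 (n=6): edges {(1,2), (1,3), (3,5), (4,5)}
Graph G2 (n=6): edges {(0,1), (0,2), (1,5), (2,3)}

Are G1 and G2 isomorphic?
Yes, isomorphic

The graphs are isomorphic.
One valid mapping φ: V(G1) → V(G2): 0→4, 1→1, 2→5, 3→0, 4→3, 5→2

Verify φ preserves adjacency — for each edge of G1, its image is an edge of G2:
  (1,2) → (φ(1),φ(2)) = (1,5) ∈ E(G2) ✓
  (1,3) → (φ(1),φ(3)) = (0,1) ∈ E(G2) ✓
  (3,5) → (φ(3),φ(5)) = (0,2) ∈ E(G2) ✓
  (4,5) → (φ(4),φ(5)) = (2,3) ∈ E(G2) ✓
All 4 edges of G1 map to edges of G2, and |E(G1)| = |E(G2)| = 4, so φ is a bijection on edges as well as vertices. Hence G1 ≅ G2.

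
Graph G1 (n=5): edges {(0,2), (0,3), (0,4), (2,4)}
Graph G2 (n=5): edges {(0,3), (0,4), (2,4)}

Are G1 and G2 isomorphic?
No, not isomorphic

The graphs are NOT isomorphic.

Counting edges: G1 has 4 edge(s); G2 has 3 edge(s).
Edge count is an isomorphism invariant (a bijection on vertices induces a bijection on edges), so differing edge counts rule out isomorphism.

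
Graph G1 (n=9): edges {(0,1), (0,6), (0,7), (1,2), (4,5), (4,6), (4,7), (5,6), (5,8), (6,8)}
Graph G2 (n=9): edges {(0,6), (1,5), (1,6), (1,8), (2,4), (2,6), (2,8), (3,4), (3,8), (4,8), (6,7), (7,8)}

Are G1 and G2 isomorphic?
No, not isomorphic

The graphs are NOT isomorphic.

Degrees in G1: deg(0)=3, deg(1)=2, deg(2)=1, deg(3)=0, deg(4)=3, deg(5)=3, deg(6)=4, deg(7)=2, deg(8)=2.
Sorted degree sequence of G1: [4, 3, 3, 3, 2, 2, 2, 1, 0].
Degrees in G2: deg(0)=1, deg(1)=3, deg(2)=3, deg(3)=2, deg(4)=3, deg(5)=1, deg(6)=4, deg(7)=2, deg(8)=5.
Sorted degree sequence of G2: [5, 4, 3, 3, 3, 2, 2, 1, 1].
The (sorted) degree sequence is an isomorphism invariant, so since G1 and G2 have different degree sequences they cannot be isomorphic.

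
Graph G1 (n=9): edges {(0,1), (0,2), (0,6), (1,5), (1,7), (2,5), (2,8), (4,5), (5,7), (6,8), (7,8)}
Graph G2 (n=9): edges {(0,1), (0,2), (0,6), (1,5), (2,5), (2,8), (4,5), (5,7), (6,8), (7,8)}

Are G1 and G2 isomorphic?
No, not isomorphic

The graphs are NOT isomorphic.

Counting edges: G1 has 11 edge(s); G2 has 10 edge(s).
Edge count is an isomorphism invariant (a bijection on vertices induces a bijection on edges), so differing edge counts rule out isomorphism.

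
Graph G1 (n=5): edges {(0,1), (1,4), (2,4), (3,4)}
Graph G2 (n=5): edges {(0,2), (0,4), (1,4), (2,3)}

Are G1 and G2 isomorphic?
No, not isomorphic

The graphs are NOT isomorphic.

Degrees in G1: deg(0)=1, deg(1)=2, deg(2)=1, deg(3)=1, deg(4)=3.
Sorted degree sequence of G1: [3, 2, 1, 1, 1].
Degrees in G2: deg(0)=2, deg(1)=1, deg(2)=2, deg(3)=1, deg(4)=2.
Sorted degree sequence of G2: [2, 2, 2, 1, 1].
The (sorted) degree sequence is an isomorphism invariant, so since G1 and G2 have different degree sequences they cannot be isomorphic.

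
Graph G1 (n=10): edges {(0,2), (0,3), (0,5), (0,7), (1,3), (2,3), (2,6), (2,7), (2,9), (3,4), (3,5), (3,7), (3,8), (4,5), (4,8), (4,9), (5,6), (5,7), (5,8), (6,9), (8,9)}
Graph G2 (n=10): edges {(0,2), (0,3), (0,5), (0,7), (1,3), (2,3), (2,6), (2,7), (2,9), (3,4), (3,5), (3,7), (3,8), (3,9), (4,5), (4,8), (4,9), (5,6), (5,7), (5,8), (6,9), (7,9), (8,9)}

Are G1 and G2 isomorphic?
No, not isomorphic

The graphs are NOT isomorphic.

Counting edges: G1 has 21 edge(s); G2 has 23 edge(s).
Edge count is an isomorphism invariant (a bijection on vertices induces a bijection on edges), so differing edge counts rule out isomorphism.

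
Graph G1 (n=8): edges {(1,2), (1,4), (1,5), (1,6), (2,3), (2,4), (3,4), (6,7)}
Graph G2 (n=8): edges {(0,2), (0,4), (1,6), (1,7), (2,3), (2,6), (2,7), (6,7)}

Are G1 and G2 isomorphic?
Yes, isomorphic

The graphs are isomorphic.
One valid mapping φ: V(G1) → V(G2): 0→5, 1→2, 2→7, 3→1, 4→6, 5→3, 6→0, 7→4

Verify φ preserves adjacency — for each edge of G1, its image is an edge of G2:
  (1,2) → (φ(1),φ(2)) = (2,7) ∈ E(G2) ✓
  (1,4) → (φ(1),φ(4)) = (2,6) ∈ E(G2) ✓
  (1,5) → (φ(1),φ(5)) = (2,3) ∈ E(G2) ✓
  (1,6) → (φ(1),φ(6)) = (0,2) ∈ E(G2) ✓
  (2,3) → (φ(2),φ(3)) = (1,7) ∈ E(G2) ✓
  (2,4) → (φ(2),φ(4)) = (6,7) ∈ E(G2) ✓
  (3,4) → (φ(3),φ(4)) = (1,6) ∈ E(G2) ✓
  (6,7) → (φ(6),φ(7)) = (0,4) ∈ E(G2) ✓
All 8 edges of G1 map to edges of G2, and |E(G1)| = |E(G2)| = 8, so φ is a bijection on edges as well as vertices. Hence G1 ≅ G2.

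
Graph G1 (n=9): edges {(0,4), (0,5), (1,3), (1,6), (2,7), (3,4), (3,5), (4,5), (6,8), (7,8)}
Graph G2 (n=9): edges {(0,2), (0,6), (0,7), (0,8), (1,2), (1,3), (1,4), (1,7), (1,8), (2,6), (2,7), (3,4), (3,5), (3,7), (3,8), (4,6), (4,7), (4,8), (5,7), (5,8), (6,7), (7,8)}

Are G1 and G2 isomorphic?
No, not isomorphic

The graphs are NOT isomorphic.

Degrees in G1: deg(0)=2, deg(1)=2, deg(2)=1, deg(3)=3, deg(4)=3, deg(5)=3, deg(6)=2, deg(7)=2, deg(8)=2.
Sorted degree sequence of G1: [3, 3, 3, 2, 2, 2, 2, 2, 1].
Degrees in G2: deg(0)=4, deg(1)=5, deg(2)=4, deg(3)=5, deg(4)=5, deg(5)=3, deg(6)=4, deg(7)=8, deg(8)=6.
Sorted degree sequence of G2: [8, 6, 5, 5, 5, 4, 4, 4, 3].
The (sorted) degree sequence is an isomorphism invariant, so since G1 and G2 have different degree sequences they cannot be isomorphic.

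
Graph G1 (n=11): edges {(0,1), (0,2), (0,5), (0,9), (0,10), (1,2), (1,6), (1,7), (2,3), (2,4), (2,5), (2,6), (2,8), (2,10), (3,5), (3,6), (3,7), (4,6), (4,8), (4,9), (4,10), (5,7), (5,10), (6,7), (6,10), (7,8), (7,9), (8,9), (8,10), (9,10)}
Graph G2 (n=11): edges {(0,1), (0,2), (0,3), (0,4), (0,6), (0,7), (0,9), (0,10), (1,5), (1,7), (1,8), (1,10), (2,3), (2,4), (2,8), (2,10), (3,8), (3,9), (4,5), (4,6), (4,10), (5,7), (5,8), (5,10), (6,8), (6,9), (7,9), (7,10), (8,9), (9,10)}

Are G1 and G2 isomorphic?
Yes, isomorphic

The graphs are isomorphic.
One valid mapping φ: V(G1) → V(G2): 0→4, 1→6, 2→0, 3→3, 4→7, 5→2, 6→9, 7→8, 8→1, 9→5, 10→10

Verify φ preserves adjacency — for each edge of G1, its image is an edge of G2:
  (0,1) → (φ(0),φ(1)) = (4,6) ∈ E(G2) ✓
  (0,2) → (φ(0),φ(2)) = (0,4) ∈ E(G2) ✓
  (0,5) → (φ(0),φ(5)) = (2,4) ∈ E(G2) ✓
  (0,9) → (φ(0),φ(9)) = (4,5) ∈ E(G2) ✓
  (0,10) → (φ(0),φ(10)) = (4,10) ∈ E(G2) ✓
  (1,2) → (φ(1),φ(2)) = (0,6) ∈ E(G2) ✓
  (1,6) → (φ(1),φ(6)) = (6,9) ∈ E(G2) ✓
  (1,7) → (φ(1),φ(7)) = (6,8) ∈ E(G2) ✓
  (2,3) → (φ(2),φ(3)) = (0,3) ∈ E(G2) ✓
  (2,4) → (φ(2),φ(4)) = (0,7) ∈ E(G2) ✓
  (2,5) → (φ(2),φ(5)) = (0,2) ∈ E(G2) ✓
  (2,6) → (φ(2),φ(6)) = (0,9) ∈ E(G2) ✓
  (2,8) → (φ(2),φ(8)) = (0,1) ∈ E(G2) ✓
  (2,10) → (φ(2),φ(10)) = (0,10) ∈ E(G2) ✓
  (3,5) → (φ(3),φ(5)) = (2,3) ∈ E(G2) ✓
  (3,6) → (φ(3),φ(6)) = (3,9) ∈ E(G2) ✓
  (3,7) → (φ(3),φ(7)) = (3,8) ∈ E(G2) ✓
  (4,6) → (φ(4),φ(6)) = (7,9) ∈ E(G2) ✓
  (4,8) → (φ(4),φ(8)) = (1,7) ∈ E(G2) ✓
  (4,9) → (φ(4),φ(9)) = (5,7) ∈ E(G2) ✓
  (4,10) → (φ(4),φ(10)) = (7,10) ∈ E(G2) ✓
  (5,7) → (φ(5),φ(7)) = (2,8) ∈ E(G2) ✓
  (5,10) → (φ(5),φ(10)) = (2,10) ∈ E(G2) ✓
  (6,7) → (φ(6),φ(7)) = (8,9) ∈ E(G2) ✓
  (6,10) → (φ(6),φ(10)) = (9,10) ∈ E(G2) ✓
  (7,8) → (φ(7),φ(8)) = (1,8) ∈ E(G2) ✓
  (7,9) → (φ(7),φ(9)) = (5,8) ∈ E(G2) ✓
  (8,9) → (φ(8),φ(9)) = (1,5) ∈ E(G2) ✓
  (8,10) → (φ(8),φ(10)) = (1,10) ∈ E(G2) ✓
  (9,10) → (φ(9),φ(10)) = (5,10) ∈ E(G2) ✓
All 30 edges of G1 map to edges of G2, and |E(G1)| = |E(G2)| = 30, so φ is a bijection on edges as well as vertices. Hence G1 ≅ G2.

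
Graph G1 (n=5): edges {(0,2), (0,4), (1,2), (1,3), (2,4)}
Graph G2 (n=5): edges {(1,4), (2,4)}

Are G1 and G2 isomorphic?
No, not isomorphic

The graphs are NOT isomorphic.

Connected components of G1: 1 component(s) with vertex sets [[0, 1, 2, 3, 4]], sizes [5].
Connected components of G2: 3 component(s) with vertex sets [[0], [3], [1, 2, 4]], sizes [1, 1, 3].
The number of connected components (and the multiset of component sizes) is an isomorphism invariant — an isomorphism maps each component of G1 bijectively onto a component of G2. Since G1 has 1 component(s) and G2 has 3, they cannot be isomorphic.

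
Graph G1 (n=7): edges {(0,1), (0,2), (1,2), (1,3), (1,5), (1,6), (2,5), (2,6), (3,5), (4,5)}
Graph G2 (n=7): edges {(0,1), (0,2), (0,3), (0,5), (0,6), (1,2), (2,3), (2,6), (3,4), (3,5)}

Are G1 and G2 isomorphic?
Yes, isomorphic

The graphs are isomorphic.
One valid mapping φ: V(G1) → V(G2): 0→6, 1→0, 2→2, 3→5, 4→4, 5→3, 6→1

Verify φ preserves adjacency — for each edge of G1, its image is an edge of G2:
  (0,1) → (φ(0),φ(1)) = (0,6) ∈ E(G2) ✓
  (0,2) → (φ(0),φ(2)) = (2,6) ∈ E(G2) ✓
  (1,2) → (φ(1),φ(2)) = (0,2) ∈ E(G2) ✓
  (1,3) → (φ(1),φ(3)) = (0,5) ∈ E(G2) ✓
  (1,5) → (φ(1),φ(5)) = (0,3) ∈ E(G2) ✓
  (1,6) → (φ(1),φ(6)) = (0,1) ∈ E(G2) ✓
  (2,5) → (φ(2),φ(5)) = (2,3) ∈ E(G2) ✓
  (2,6) → (φ(2),φ(6)) = (1,2) ∈ E(G2) ✓
  (3,5) → (φ(3),φ(5)) = (3,5) ∈ E(G2) ✓
  (4,5) → (φ(4),φ(5)) = (3,4) ∈ E(G2) ✓
All 10 edges of G1 map to edges of G2, and |E(G1)| = |E(G2)| = 10, so φ is a bijection on edges as well as vertices. Hence G1 ≅ G2.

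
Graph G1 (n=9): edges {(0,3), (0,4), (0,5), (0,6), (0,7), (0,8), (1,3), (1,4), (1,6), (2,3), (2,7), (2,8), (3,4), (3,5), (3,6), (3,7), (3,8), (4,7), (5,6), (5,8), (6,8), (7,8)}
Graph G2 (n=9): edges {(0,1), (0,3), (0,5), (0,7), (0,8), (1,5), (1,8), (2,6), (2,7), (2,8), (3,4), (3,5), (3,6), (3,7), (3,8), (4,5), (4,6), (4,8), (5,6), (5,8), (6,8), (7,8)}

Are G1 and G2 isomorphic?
Yes, isomorphic

The graphs are isomorphic.
One valid mapping φ: V(G1) → V(G2): 0→3, 1→2, 2→1, 3→8, 4→7, 5→4, 6→6, 7→0, 8→5

Verify φ preserves adjacency — for each edge of G1, its image is an edge of G2:
  (0,3) → (φ(0),φ(3)) = (3,8) ∈ E(G2) ✓
  (0,4) → (φ(0),φ(4)) = (3,7) ∈ E(G2) ✓
  (0,5) → (φ(0),φ(5)) = (3,4) ∈ E(G2) ✓
  (0,6) → (φ(0),φ(6)) = (3,6) ∈ E(G2) ✓
  (0,7) → (φ(0),φ(7)) = (0,3) ∈ E(G2) ✓
  (0,8) → (φ(0),φ(8)) = (3,5) ∈ E(G2) ✓
  (1,3) → (φ(1),φ(3)) = (2,8) ∈ E(G2) ✓
  (1,4) → (φ(1),φ(4)) = (2,7) ∈ E(G2) ✓
  (1,6) → (φ(1),φ(6)) = (2,6) ∈ E(G2) ✓
  (2,3) → (φ(2),φ(3)) = (1,8) ∈ E(G2) ✓
  (2,7) → (φ(2),φ(7)) = (0,1) ∈ E(G2) ✓
  (2,8) → (φ(2),φ(8)) = (1,5) ∈ E(G2) ✓
  (3,4) → (φ(3),φ(4)) = (7,8) ∈ E(G2) ✓
  (3,5) → (φ(3),φ(5)) = (4,8) ∈ E(G2) ✓
  (3,6) → (φ(3),φ(6)) = (6,8) ∈ E(G2) ✓
  (3,7) → (φ(3),φ(7)) = (0,8) ∈ E(G2) ✓
  (3,8) → (φ(3),φ(8)) = (5,8) ∈ E(G2) ✓
  (4,7) → (φ(4),φ(7)) = (0,7) ∈ E(G2) ✓
  (5,6) → (φ(5),φ(6)) = (4,6) ∈ E(G2) ✓
  (5,8) → (φ(5),φ(8)) = (4,5) ∈ E(G2) ✓
  (6,8) → (φ(6),φ(8)) = (5,6) ∈ E(G2) ✓
  (7,8) → (φ(7),φ(8)) = (0,5) ∈ E(G2) ✓
All 22 edges of G1 map to edges of G2, and |E(G1)| = |E(G2)| = 22, so φ is a bijection on edges as well as vertices. Hence G1 ≅ G2.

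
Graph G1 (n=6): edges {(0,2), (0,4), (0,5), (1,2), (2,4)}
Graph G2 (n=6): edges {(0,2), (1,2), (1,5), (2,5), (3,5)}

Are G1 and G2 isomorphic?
Yes, isomorphic

The graphs are isomorphic.
One valid mapping φ: V(G1) → V(G2): 0→2, 1→3, 2→5, 3→4, 4→1, 5→0

Verify φ preserves adjacency — for each edge of G1, its image is an edge of G2:
  (0,2) → (φ(0),φ(2)) = (2,5) ∈ E(G2) ✓
  (0,4) → (φ(0),φ(4)) = (1,2) ∈ E(G2) ✓
  (0,5) → (φ(0),φ(5)) = (0,2) ∈ E(G2) ✓
  (1,2) → (φ(1),φ(2)) = (3,5) ∈ E(G2) ✓
  (2,4) → (φ(2),φ(4)) = (1,5) ∈ E(G2) ✓
All 5 edges of G1 map to edges of G2, and |E(G1)| = |E(G2)| = 5, so φ is a bijection on edges as well as vertices. Hence G1 ≅ G2.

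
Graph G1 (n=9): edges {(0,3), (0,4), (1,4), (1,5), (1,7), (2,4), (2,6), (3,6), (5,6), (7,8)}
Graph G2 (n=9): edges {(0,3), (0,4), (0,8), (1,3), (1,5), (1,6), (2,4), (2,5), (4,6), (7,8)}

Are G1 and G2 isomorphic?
Yes, isomorphic

The graphs are isomorphic.
One valid mapping φ: V(G1) → V(G2): 0→2, 1→0, 2→6, 3→5, 4→4, 5→3, 6→1, 7→8, 8→7

Verify φ preserves adjacency — for each edge of G1, its image is an edge of G2:
  (0,3) → (φ(0),φ(3)) = (2,5) ∈ E(G2) ✓
  (0,4) → (φ(0),φ(4)) = (2,4) ∈ E(G2) ✓
  (1,4) → (φ(1),φ(4)) = (0,4) ∈ E(G2) ✓
  (1,5) → (φ(1),φ(5)) = (0,3) ∈ E(G2) ✓
  (1,7) → (φ(1),φ(7)) = (0,8) ∈ E(G2) ✓
  (2,4) → (φ(2),φ(4)) = (4,6) ∈ E(G2) ✓
  (2,6) → (φ(2),φ(6)) = (1,6) ∈ E(G2) ✓
  (3,6) → (φ(3),φ(6)) = (1,5) ∈ E(G2) ✓
  (5,6) → (φ(5),φ(6)) = (1,3) ∈ E(G2) ✓
  (7,8) → (φ(7),φ(8)) = (7,8) ∈ E(G2) ✓
All 10 edges of G1 map to edges of G2, and |E(G1)| = |E(G2)| = 10, so φ is a bijection on edges as well as vertices. Hence G1 ≅ G2.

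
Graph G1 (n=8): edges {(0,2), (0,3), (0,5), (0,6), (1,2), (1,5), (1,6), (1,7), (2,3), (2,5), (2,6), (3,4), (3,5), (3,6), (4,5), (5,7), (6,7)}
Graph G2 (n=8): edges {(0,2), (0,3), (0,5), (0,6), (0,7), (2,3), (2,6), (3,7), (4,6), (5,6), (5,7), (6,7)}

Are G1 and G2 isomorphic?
No, not isomorphic

The graphs are NOT isomorphic.

Connected components of G1: 1 component(s) with vertex sets [[0, 1, 2, 3, 4, 5, 6, 7]], sizes [8].
Connected components of G2: 2 component(s) with vertex sets [[1], [0, 2, 3, 4, 5, 6, 7]], sizes [1, 7].
The number of connected components (and the multiset of component sizes) is an isomorphism invariant — an isomorphism maps each component of G1 bijectively onto a component of G2. Since G1 has 1 component(s) and G2 has 2, they cannot be isomorphic.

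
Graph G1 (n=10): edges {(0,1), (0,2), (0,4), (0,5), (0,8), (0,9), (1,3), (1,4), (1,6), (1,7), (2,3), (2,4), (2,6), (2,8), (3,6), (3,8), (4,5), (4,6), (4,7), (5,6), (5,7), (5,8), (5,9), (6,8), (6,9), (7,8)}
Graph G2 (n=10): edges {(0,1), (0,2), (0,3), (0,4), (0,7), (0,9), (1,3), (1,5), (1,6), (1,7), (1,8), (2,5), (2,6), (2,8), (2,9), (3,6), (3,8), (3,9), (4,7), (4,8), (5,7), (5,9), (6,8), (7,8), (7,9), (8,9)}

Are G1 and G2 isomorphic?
Yes, isomorphic

The graphs are isomorphic.
One valid mapping φ: V(G1) → V(G2): 0→0, 1→2, 2→3, 3→6, 4→9, 5→7, 6→8, 7→5, 8→1, 9→4

Verify φ preserves adjacency — for each edge of G1, its image is an edge of G2:
  (0,1) → (φ(0),φ(1)) = (0,2) ∈ E(G2) ✓
  (0,2) → (φ(0),φ(2)) = (0,3) ∈ E(G2) ✓
  (0,4) → (φ(0),φ(4)) = (0,9) ∈ E(G2) ✓
  (0,5) → (φ(0),φ(5)) = (0,7) ∈ E(G2) ✓
  (0,8) → (φ(0),φ(8)) = (0,1) ∈ E(G2) ✓
  (0,9) → (φ(0),φ(9)) = (0,4) ∈ E(G2) ✓
  (1,3) → (φ(1),φ(3)) = (2,6) ∈ E(G2) ✓
  (1,4) → (φ(1),φ(4)) = (2,9) ∈ E(G2) ✓
  (1,6) → (φ(1),φ(6)) = (2,8) ∈ E(G2) ✓
  (1,7) → (φ(1),φ(7)) = (2,5) ∈ E(G2) ✓
  (2,3) → (φ(2),φ(3)) = (3,6) ∈ E(G2) ✓
  (2,4) → (φ(2),φ(4)) = (3,9) ∈ E(G2) ✓
  (2,6) → (φ(2),φ(6)) = (3,8) ∈ E(G2) ✓
  (2,8) → (φ(2),φ(8)) = (1,3) ∈ E(G2) ✓
  (3,6) → (φ(3),φ(6)) = (6,8) ∈ E(G2) ✓
  (3,8) → (φ(3),φ(8)) = (1,6) ∈ E(G2) ✓
  (4,5) → (φ(4),φ(5)) = (7,9) ∈ E(G2) ✓
  (4,6) → (φ(4),φ(6)) = (8,9) ∈ E(G2) ✓
  (4,7) → (φ(4),φ(7)) = (5,9) ∈ E(G2) ✓
  (5,6) → (φ(5),φ(6)) = (7,8) ∈ E(G2) ✓
  (5,7) → (φ(5),φ(7)) = (5,7) ∈ E(G2) ✓
  (5,8) → (φ(5),φ(8)) = (1,7) ∈ E(G2) ✓
  (5,9) → (φ(5),φ(9)) = (4,7) ∈ E(G2) ✓
  (6,8) → (φ(6),φ(8)) = (1,8) ∈ E(G2) ✓
  (6,9) → (φ(6),φ(9)) = (4,8) ∈ E(G2) ✓
  (7,8) → (φ(7),φ(8)) = (1,5) ∈ E(G2) ✓
All 26 edges of G1 map to edges of G2, and |E(G1)| = |E(G2)| = 26, so φ is a bijection on edges as well as vertices. Hence G1 ≅ G2.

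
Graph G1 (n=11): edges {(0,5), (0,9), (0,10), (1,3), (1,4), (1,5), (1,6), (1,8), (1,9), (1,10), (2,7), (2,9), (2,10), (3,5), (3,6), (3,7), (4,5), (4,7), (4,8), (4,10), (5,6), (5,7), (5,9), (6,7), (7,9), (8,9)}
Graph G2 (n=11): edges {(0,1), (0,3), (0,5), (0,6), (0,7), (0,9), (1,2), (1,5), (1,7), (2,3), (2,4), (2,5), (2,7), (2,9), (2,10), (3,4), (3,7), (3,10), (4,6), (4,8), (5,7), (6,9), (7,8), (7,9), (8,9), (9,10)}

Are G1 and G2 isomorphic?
Yes, isomorphic

The graphs are isomorphic.
One valid mapping φ: V(G1) → V(G2): 0→8, 1→2, 2→6, 3→5, 4→3, 5→7, 6→1, 7→0, 8→10, 9→9, 10→4

Verify φ preserves adjacency — for each edge of G1, its image is an edge of G2:
  (0,5) → (φ(0),φ(5)) = (7,8) ∈ E(G2) ✓
  (0,9) → (φ(0),φ(9)) = (8,9) ∈ E(G2) ✓
  (0,10) → (φ(0),φ(10)) = (4,8) ∈ E(G2) ✓
  (1,3) → (φ(1),φ(3)) = (2,5) ∈ E(G2) ✓
  (1,4) → (φ(1),φ(4)) = (2,3) ∈ E(G2) ✓
  (1,5) → (φ(1),φ(5)) = (2,7) ∈ E(G2) ✓
  (1,6) → (φ(1),φ(6)) = (1,2) ∈ E(G2) ✓
  (1,8) → (φ(1),φ(8)) = (2,10) ∈ E(G2) ✓
  (1,9) → (φ(1),φ(9)) = (2,9) ∈ E(G2) ✓
  (1,10) → (φ(1),φ(10)) = (2,4) ∈ E(G2) ✓
  (2,7) → (φ(2),φ(7)) = (0,6) ∈ E(G2) ✓
  (2,9) → (φ(2),φ(9)) = (6,9) ∈ E(G2) ✓
  (2,10) → (φ(2),φ(10)) = (4,6) ∈ E(G2) ✓
  (3,5) → (φ(3),φ(5)) = (5,7) ∈ E(G2) ✓
  (3,6) → (φ(3),φ(6)) = (1,5) ∈ E(G2) ✓
  (3,7) → (φ(3),φ(7)) = (0,5) ∈ E(G2) ✓
  (4,5) → (φ(4),φ(5)) = (3,7) ∈ E(G2) ✓
  (4,7) → (φ(4),φ(7)) = (0,3) ∈ E(G2) ✓
  (4,8) → (φ(4),φ(8)) = (3,10) ∈ E(G2) ✓
  (4,10) → (φ(4),φ(10)) = (3,4) ∈ E(G2) ✓
  (5,6) → (φ(5),φ(6)) = (1,7) ∈ E(G2) ✓
  (5,7) → (φ(5),φ(7)) = (0,7) ∈ E(G2) ✓
  (5,9) → (φ(5),φ(9)) = (7,9) ∈ E(G2) ✓
  (6,7) → (φ(6),φ(7)) = (0,1) ∈ E(G2) ✓
  (7,9) → (φ(7),φ(9)) = (0,9) ∈ E(G2) ✓
  (8,9) → (φ(8),φ(9)) = (9,10) ∈ E(G2) ✓
All 26 edges of G1 map to edges of G2, and |E(G1)| = |E(G2)| = 26, so φ is a bijection on edges as well as vertices. Hence G1 ≅ G2.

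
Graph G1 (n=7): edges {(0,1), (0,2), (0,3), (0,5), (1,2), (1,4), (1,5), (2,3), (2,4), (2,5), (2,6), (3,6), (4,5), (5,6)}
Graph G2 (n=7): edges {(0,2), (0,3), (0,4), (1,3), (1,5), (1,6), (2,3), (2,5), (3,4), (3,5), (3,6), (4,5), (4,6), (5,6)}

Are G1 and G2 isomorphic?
Yes, isomorphic

The graphs are isomorphic.
One valid mapping φ: V(G1) → V(G2): 0→4, 1→6, 2→3, 3→0, 4→1, 5→5, 6→2

Verify φ preserves adjacency — for each edge of G1, its image is an edge of G2:
  (0,1) → (φ(0),φ(1)) = (4,6) ∈ E(G2) ✓
  (0,2) → (φ(0),φ(2)) = (3,4) ∈ E(G2) ✓
  (0,3) → (φ(0),φ(3)) = (0,4) ∈ E(G2) ✓
  (0,5) → (φ(0),φ(5)) = (4,5) ∈ E(G2) ✓
  (1,2) → (φ(1),φ(2)) = (3,6) ∈ E(G2) ✓
  (1,4) → (φ(1),φ(4)) = (1,6) ∈ E(G2) ✓
  (1,5) → (φ(1),φ(5)) = (5,6) ∈ E(G2) ✓
  (2,3) → (φ(2),φ(3)) = (0,3) ∈ E(G2) ✓
  (2,4) → (φ(2),φ(4)) = (1,3) ∈ E(G2) ✓
  (2,5) → (φ(2),φ(5)) = (3,5) ∈ E(G2) ✓
  (2,6) → (φ(2),φ(6)) = (2,3) ∈ E(G2) ✓
  (3,6) → (φ(3),φ(6)) = (0,2) ∈ E(G2) ✓
  (4,5) → (φ(4),φ(5)) = (1,5) ∈ E(G2) ✓
  (5,6) → (φ(5),φ(6)) = (2,5) ∈ E(G2) ✓
All 14 edges of G1 map to edges of G2, and |E(G1)| = |E(G2)| = 14, so φ is a bijection on edges as well as vertices. Hence G1 ≅ G2.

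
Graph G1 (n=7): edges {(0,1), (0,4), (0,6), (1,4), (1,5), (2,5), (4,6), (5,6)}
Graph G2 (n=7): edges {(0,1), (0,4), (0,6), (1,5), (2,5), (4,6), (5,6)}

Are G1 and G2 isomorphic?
No, not isomorphic

The graphs are NOT isomorphic.

Counting edges: G1 has 8 edge(s); G2 has 7 edge(s).
Edge count is an isomorphism invariant (a bijection on vertices induces a bijection on edges), so differing edge counts rule out isomorphism.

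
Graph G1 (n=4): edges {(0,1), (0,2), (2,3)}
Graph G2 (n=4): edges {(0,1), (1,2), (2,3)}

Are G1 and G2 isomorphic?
Yes, isomorphic

The graphs are isomorphic.
One valid mapping φ: V(G1) → V(G2): 0→2, 1→3, 2→1, 3→0

Verify φ preserves adjacency — for each edge of G1, its image is an edge of G2:
  (0,1) → (φ(0),φ(1)) = (2,3) ∈ E(G2) ✓
  (0,2) → (φ(0),φ(2)) = (1,2) ∈ E(G2) ✓
  (2,3) → (φ(2),φ(3)) = (0,1) ∈ E(G2) ✓
All 3 edges of G1 map to edges of G2, and |E(G1)| = |E(G2)| = 3, so φ is a bijection on edges as well as vertices. Hence G1 ≅ G2.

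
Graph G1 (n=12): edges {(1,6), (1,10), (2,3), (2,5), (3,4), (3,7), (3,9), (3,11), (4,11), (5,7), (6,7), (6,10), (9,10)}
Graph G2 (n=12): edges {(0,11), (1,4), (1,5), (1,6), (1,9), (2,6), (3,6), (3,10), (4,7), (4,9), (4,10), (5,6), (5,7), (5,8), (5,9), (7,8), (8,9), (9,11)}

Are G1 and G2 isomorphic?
No, not isomorphic

The graphs are NOT isomorphic.

Connected components of G1: 3 component(s) with vertex sets [[0], [8], [1, 2, 3, 4, 5, 6, 7, 9, 10, 11]], sizes [1, 1, 10].
Connected components of G2: 1 component(s) with vertex sets [[0, 1, 2, 3, 4, 5, 6, 7, 8, 9, 10, 11]], sizes [12].
The number of connected components (and the multiset of component sizes) is an isomorphism invariant — an isomorphism maps each component of G1 bijectively onto a component of G2. Since G1 has 3 component(s) and G2 has 1, they cannot be isomorphic.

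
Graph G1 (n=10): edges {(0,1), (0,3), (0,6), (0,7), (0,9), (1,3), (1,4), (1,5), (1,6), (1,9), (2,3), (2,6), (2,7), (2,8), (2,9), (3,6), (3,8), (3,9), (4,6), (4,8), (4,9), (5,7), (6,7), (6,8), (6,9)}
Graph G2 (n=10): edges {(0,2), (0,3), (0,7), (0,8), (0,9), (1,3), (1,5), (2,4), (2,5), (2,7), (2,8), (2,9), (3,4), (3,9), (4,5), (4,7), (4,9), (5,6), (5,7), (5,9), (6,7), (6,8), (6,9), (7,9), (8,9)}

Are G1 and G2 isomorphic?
Yes, isomorphic

The graphs are isomorphic.
One valid mapping φ: V(G1) → V(G2): 0→4, 1→5, 2→0, 3→2, 4→6, 5→1, 6→9, 7→3, 8→8, 9→7

Verify φ preserves adjacency — for each edge of G1, its image is an edge of G2:
  (0,1) → (φ(0),φ(1)) = (4,5) ∈ E(G2) ✓
  (0,3) → (φ(0),φ(3)) = (2,4) ∈ E(G2) ✓
  (0,6) → (φ(0),φ(6)) = (4,9) ∈ E(G2) ✓
  (0,7) → (φ(0),φ(7)) = (3,4) ∈ E(G2) ✓
  (0,9) → (φ(0),φ(9)) = (4,7) ∈ E(G2) ✓
  (1,3) → (φ(1),φ(3)) = (2,5) ∈ E(G2) ✓
  (1,4) → (φ(1),φ(4)) = (5,6) ∈ E(G2) ✓
  (1,5) → (φ(1),φ(5)) = (1,5) ∈ E(G2) ✓
  (1,6) → (φ(1),φ(6)) = (5,9) ∈ E(G2) ✓
  (1,9) → (φ(1),φ(9)) = (5,7) ∈ E(G2) ✓
  (2,3) → (φ(2),φ(3)) = (0,2) ∈ E(G2) ✓
  (2,6) → (φ(2),φ(6)) = (0,9) ∈ E(G2) ✓
  (2,7) → (φ(2),φ(7)) = (0,3) ∈ E(G2) ✓
  (2,8) → (φ(2),φ(8)) = (0,8) ∈ E(G2) ✓
  (2,9) → (φ(2),φ(9)) = (0,7) ∈ E(G2) ✓
  (3,6) → (φ(3),φ(6)) = (2,9) ∈ E(G2) ✓
  (3,8) → (φ(3),φ(8)) = (2,8) ∈ E(G2) ✓
  (3,9) → (φ(3),φ(9)) = (2,7) ∈ E(G2) ✓
  (4,6) → (φ(4),φ(6)) = (6,9) ∈ E(G2) ✓
  (4,8) → (φ(4),φ(8)) = (6,8) ∈ E(G2) ✓
  (4,9) → (φ(4),φ(9)) = (6,7) ∈ E(G2) ✓
  (5,7) → (φ(5),φ(7)) = (1,3) ∈ E(G2) ✓
  (6,7) → (φ(6),φ(7)) = (3,9) ∈ E(G2) ✓
  (6,8) → (φ(6),φ(8)) = (8,9) ∈ E(G2) ✓
  (6,9) → (φ(6),φ(9)) = (7,9) ∈ E(G2) ✓
All 25 edges of G1 map to edges of G2, and |E(G1)| = |E(G2)| = 25, so φ is a bijection on edges as well as vertices. Hence G1 ≅ G2.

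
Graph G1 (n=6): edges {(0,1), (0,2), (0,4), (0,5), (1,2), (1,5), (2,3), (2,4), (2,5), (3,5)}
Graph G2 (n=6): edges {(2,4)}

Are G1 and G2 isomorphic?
No, not isomorphic

The graphs are NOT isomorphic.

Connected components of G1: 1 component(s) with vertex sets [[0, 1, 2, 3, 4, 5]], sizes [6].
Connected components of G2: 5 component(s) with vertex sets [[0], [1], [3], [5], [2, 4]], sizes [1, 1, 1, 1, 2].
The number of connected components (and the multiset of component sizes) is an isomorphism invariant — an isomorphism maps each component of G1 bijectively onto a component of G2. Since G1 has 1 component(s) and G2 has 5, they cannot be isomorphic.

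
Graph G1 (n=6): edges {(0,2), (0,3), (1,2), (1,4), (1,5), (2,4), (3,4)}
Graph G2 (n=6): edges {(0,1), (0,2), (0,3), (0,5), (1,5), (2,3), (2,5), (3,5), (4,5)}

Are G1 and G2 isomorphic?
No, not isomorphic

The graphs are NOT isomorphic.

Degrees in G1: deg(0)=2, deg(1)=3, deg(2)=3, deg(3)=2, deg(4)=3, deg(5)=1.
Sorted degree sequence of G1: [3, 3, 3, 2, 2, 1].
Degrees in G2: deg(0)=4, deg(1)=2, deg(2)=3, deg(3)=3, deg(4)=1, deg(5)=5.
Sorted degree sequence of G2: [5, 4, 3, 3, 2, 1].
The (sorted) degree sequence is an isomorphism invariant, so since G1 and G2 have different degree sequences they cannot be isomorphic.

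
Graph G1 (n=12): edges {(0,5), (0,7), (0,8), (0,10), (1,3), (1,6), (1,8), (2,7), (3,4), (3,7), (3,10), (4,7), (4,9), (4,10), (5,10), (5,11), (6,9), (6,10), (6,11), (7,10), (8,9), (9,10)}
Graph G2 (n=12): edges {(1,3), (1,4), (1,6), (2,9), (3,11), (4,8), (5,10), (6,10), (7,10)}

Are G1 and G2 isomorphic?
No, not isomorphic

The graphs are NOT isomorphic.

Connected components of G1: 1 component(s) with vertex sets [[0, 1, 2, 3, 4, 5, 6, 7, 8, 9, 10, 11]], sizes [12].
Connected components of G2: 3 component(s) with vertex sets [[0], [2, 9], [1, 3, 4, 5, 6, 7, 8, 10, 11]], sizes [1, 2, 9].
The number of connected components (and the multiset of component sizes) is an isomorphism invariant — an isomorphism maps each component of G1 bijectively onto a component of G2. Since G1 has 1 component(s) and G2 has 3, they cannot be isomorphic.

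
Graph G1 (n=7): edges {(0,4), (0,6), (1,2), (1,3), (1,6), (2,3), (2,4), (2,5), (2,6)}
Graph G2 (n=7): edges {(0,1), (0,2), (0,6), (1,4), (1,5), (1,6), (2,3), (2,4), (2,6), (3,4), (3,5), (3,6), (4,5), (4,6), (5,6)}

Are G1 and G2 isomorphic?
No, not isomorphic

The graphs are NOT isomorphic.

Counting triangles (3-cliques): G1 has 2, G2 has 12.
Triangle count is an isomorphism invariant, so differing triangle counts rule out isomorphism.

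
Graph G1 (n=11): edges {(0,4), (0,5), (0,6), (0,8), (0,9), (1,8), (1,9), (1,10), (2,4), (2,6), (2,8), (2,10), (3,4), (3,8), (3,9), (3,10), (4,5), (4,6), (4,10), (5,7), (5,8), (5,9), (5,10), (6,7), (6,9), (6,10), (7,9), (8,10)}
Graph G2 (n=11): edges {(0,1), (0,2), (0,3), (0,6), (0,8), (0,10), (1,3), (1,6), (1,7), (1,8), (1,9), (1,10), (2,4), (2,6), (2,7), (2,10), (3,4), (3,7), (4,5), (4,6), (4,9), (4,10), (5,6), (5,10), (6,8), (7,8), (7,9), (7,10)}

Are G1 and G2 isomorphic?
Yes, isomorphic

The graphs are isomorphic.
One valid mapping φ: V(G1) → V(G2): 0→2, 1→9, 2→8, 3→3, 4→0, 5→10, 6→6, 7→5, 8→7, 9→4, 10→1

Verify φ preserves adjacency — for each edge of G1, its image is an edge of G2:
  (0,4) → (φ(0),φ(4)) = (0,2) ∈ E(G2) ✓
  (0,5) → (φ(0),φ(5)) = (2,10) ∈ E(G2) ✓
  (0,6) → (φ(0),φ(6)) = (2,6) ∈ E(G2) ✓
  (0,8) → (φ(0),φ(8)) = (2,7) ∈ E(G2) ✓
  (0,9) → (φ(0),φ(9)) = (2,4) ∈ E(G2) ✓
  (1,8) → (φ(1),φ(8)) = (7,9) ∈ E(G2) ✓
  (1,9) → (φ(1),φ(9)) = (4,9) ∈ E(G2) ✓
  (1,10) → (φ(1),φ(10)) = (1,9) ∈ E(G2) ✓
  (2,4) → (φ(2),φ(4)) = (0,8) ∈ E(G2) ✓
  (2,6) → (φ(2),φ(6)) = (6,8) ∈ E(G2) ✓
  (2,8) → (φ(2),φ(8)) = (7,8) ∈ E(G2) ✓
  (2,10) → (φ(2),φ(10)) = (1,8) ∈ E(G2) ✓
  (3,4) → (φ(3),φ(4)) = (0,3) ∈ E(G2) ✓
  (3,8) → (φ(3),φ(8)) = (3,7) ∈ E(G2) ✓
  (3,9) → (φ(3),φ(9)) = (3,4) ∈ E(G2) ✓
  (3,10) → (φ(3),φ(10)) = (1,3) ∈ E(G2) ✓
  (4,5) → (φ(4),φ(5)) = (0,10) ∈ E(G2) ✓
  (4,6) → (φ(4),φ(6)) = (0,6) ∈ E(G2) ✓
  (4,10) → (φ(4),φ(10)) = (0,1) ∈ E(G2) ✓
  (5,7) → (φ(5),φ(7)) = (5,10) ∈ E(G2) ✓
  (5,8) → (φ(5),φ(8)) = (7,10) ∈ E(G2) ✓
  (5,9) → (φ(5),φ(9)) = (4,10) ∈ E(G2) ✓
  (5,10) → (φ(5),φ(10)) = (1,10) ∈ E(G2) ✓
  (6,7) → (φ(6),φ(7)) = (5,6) ∈ E(G2) ✓
  (6,9) → (φ(6),φ(9)) = (4,6) ∈ E(G2) ✓
  (6,10) → (φ(6),φ(10)) = (1,6) ∈ E(G2) ✓
  (7,9) → (φ(7),φ(9)) = (4,5) ∈ E(G2) ✓
  (8,10) → (φ(8),φ(10)) = (1,7) ∈ E(G2) ✓
All 28 edges of G1 map to edges of G2, and |E(G1)| = |E(G2)| = 28, so φ is a bijection on edges as well as vertices. Hence G1 ≅ G2.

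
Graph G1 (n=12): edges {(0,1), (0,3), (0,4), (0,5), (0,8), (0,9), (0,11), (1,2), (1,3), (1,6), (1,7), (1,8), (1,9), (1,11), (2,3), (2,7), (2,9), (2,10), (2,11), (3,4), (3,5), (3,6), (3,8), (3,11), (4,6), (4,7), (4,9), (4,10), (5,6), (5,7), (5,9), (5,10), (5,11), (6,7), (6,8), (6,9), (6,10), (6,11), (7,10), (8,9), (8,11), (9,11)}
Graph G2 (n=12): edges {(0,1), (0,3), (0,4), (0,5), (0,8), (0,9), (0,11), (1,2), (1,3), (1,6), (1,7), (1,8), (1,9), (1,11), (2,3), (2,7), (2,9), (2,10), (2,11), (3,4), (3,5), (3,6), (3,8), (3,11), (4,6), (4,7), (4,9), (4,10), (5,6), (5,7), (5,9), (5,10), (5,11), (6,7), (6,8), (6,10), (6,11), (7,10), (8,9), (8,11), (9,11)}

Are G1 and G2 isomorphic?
No, not isomorphic

The graphs are NOT isomorphic.

Counting edges: G1 has 42 edge(s); G2 has 41 edge(s).
Edge count is an isomorphism invariant (a bijection on vertices induces a bijection on edges), so differing edge counts rule out isomorphism.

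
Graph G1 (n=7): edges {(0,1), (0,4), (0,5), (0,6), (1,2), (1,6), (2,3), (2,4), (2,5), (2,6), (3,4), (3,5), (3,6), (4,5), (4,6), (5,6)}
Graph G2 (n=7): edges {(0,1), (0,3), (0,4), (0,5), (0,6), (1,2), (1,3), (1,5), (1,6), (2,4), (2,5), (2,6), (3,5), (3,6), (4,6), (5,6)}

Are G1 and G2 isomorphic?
Yes, isomorphic

The graphs are isomorphic.
One valid mapping φ: V(G1) → V(G2): 0→2, 1→4, 2→0, 3→3, 4→1, 5→5, 6→6

Verify φ preserves adjacency — for each edge of G1, its image is an edge of G2:
  (0,1) → (φ(0),φ(1)) = (2,4) ∈ E(G2) ✓
  (0,4) → (φ(0),φ(4)) = (1,2) ∈ E(G2) ✓
  (0,5) → (φ(0),φ(5)) = (2,5) ∈ E(G2) ✓
  (0,6) → (φ(0),φ(6)) = (2,6) ∈ E(G2) ✓
  (1,2) → (φ(1),φ(2)) = (0,4) ∈ E(G2) ✓
  (1,6) → (φ(1),φ(6)) = (4,6) ∈ E(G2) ✓
  (2,3) → (φ(2),φ(3)) = (0,3) ∈ E(G2) ✓
  (2,4) → (φ(2),φ(4)) = (0,1) ∈ E(G2) ✓
  (2,5) → (φ(2),φ(5)) = (0,5) ∈ E(G2) ✓
  (2,6) → (φ(2),φ(6)) = (0,6) ∈ E(G2) ✓
  (3,4) → (φ(3),φ(4)) = (1,3) ∈ E(G2) ✓
  (3,5) → (φ(3),φ(5)) = (3,5) ∈ E(G2) ✓
  (3,6) → (φ(3),φ(6)) = (3,6) ∈ E(G2) ✓
  (4,5) → (φ(4),φ(5)) = (1,5) ∈ E(G2) ✓
  (4,6) → (φ(4),φ(6)) = (1,6) ∈ E(G2) ✓
  (5,6) → (φ(5),φ(6)) = (5,6) ∈ E(G2) ✓
All 16 edges of G1 map to edges of G2, and |E(G1)| = |E(G2)| = 16, so φ is a bijection on edges as well as vertices. Hence G1 ≅ G2.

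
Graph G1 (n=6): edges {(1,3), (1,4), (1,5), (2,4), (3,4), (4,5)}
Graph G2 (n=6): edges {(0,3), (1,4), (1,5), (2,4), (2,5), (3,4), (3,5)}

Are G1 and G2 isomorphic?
No, not isomorphic

The graphs are NOT isomorphic.

Degrees in G1: deg(0)=0, deg(1)=3, deg(2)=1, deg(3)=2, deg(4)=4, deg(5)=2.
Sorted degree sequence of G1: [4, 3, 2, 2, 1, 0].
Degrees in G2: deg(0)=1, deg(1)=2, deg(2)=2, deg(3)=3, deg(4)=3, deg(5)=3.
Sorted degree sequence of G2: [3, 3, 3, 2, 2, 1].
The (sorted) degree sequence is an isomorphism invariant, so since G1 and G2 have different degree sequences they cannot be isomorphic.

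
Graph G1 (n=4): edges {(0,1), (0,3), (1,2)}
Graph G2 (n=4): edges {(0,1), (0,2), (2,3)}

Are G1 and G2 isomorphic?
Yes, isomorphic

The graphs are isomorphic.
One valid mapping φ: V(G1) → V(G2): 0→0, 1→2, 2→3, 3→1

Verify φ preserves adjacency — for each edge of G1, its image is an edge of G2:
  (0,1) → (φ(0),φ(1)) = (0,2) ∈ E(G2) ✓
  (0,3) → (φ(0),φ(3)) = (0,1) ∈ E(G2) ✓
  (1,2) → (φ(1),φ(2)) = (2,3) ∈ E(G2) ✓
All 3 edges of G1 map to edges of G2, and |E(G1)| = |E(G2)| = 3, so φ is a bijection on edges as well as vertices. Hence G1 ≅ G2.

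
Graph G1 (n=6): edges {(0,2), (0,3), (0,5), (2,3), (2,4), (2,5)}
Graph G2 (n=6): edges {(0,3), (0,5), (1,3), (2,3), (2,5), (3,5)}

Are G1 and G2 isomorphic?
Yes, isomorphic

The graphs are isomorphic.
One valid mapping φ: V(G1) → V(G2): 0→5, 1→4, 2→3, 3→0, 4→1, 5→2

Verify φ preserves adjacency — for each edge of G1, its image is an edge of G2:
  (0,2) → (φ(0),φ(2)) = (3,5) ∈ E(G2) ✓
  (0,3) → (φ(0),φ(3)) = (0,5) ∈ E(G2) ✓
  (0,5) → (φ(0),φ(5)) = (2,5) ∈ E(G2) ✓
  (2,3) → (φ(2),φ(3)) = (0,3) ∈ E(G2) ✓
  (2,4) → (φ(2),φ(4)) = (1,3) ∈ E(G2) ✓
  (2,5) → (φ(2),φ(5)) = (2,3) ∈ E(G2) ✓
All 6 edges of G1 map to edges of G2, and |E(G1)| = |E(G2)| = 6, so φ is a bijection on edges as well as vertices. Hence G1 ≅ G2.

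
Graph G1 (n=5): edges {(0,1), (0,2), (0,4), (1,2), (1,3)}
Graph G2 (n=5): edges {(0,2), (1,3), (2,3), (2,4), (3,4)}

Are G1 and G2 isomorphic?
Yes, isomorphic

The graphs are isomorphic.
One valid mapping φ: V(G1) → V(G2): 0→3, 1→2, 2→4, 3→0, 4→1

Verify φ preserves adjacency — for each edge of G1, its image is an edge of G2:
  (0,1) → (φ(0),φ(1)) = (2,3) ∈ E(G2) ✓
  (0,2) → (φ(0),φ(2)) = (3,4) ∈ E(G2) ✓
  (0,4) → (φ(0),φ(4)) = (1,3) ∈ E(G2) ✓
  (1,2) → (φ(1),φ(2)) = (2,4) ∈ E(G2) ✓
  (1,3) → (φ(1),φ(3)) = (0,2) ∈ E(G2) ✓
All 5 edges of G1 map to edges of G2, and |E(G1)| = |E(G2)| = 5, so φ is a bijection on edges as well as vertices. Hence G1 ≅ G2.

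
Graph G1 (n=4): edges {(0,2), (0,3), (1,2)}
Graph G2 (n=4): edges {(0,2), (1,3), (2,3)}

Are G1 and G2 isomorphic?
Yes, isomorphic

The graphs are isomorphic.
One valid mapping φ: V(G1) → V(G2): 0→3, 1→0, 2→2, 3→1

Verify φ preserves adjacency — for each edge of G1, its image is an edge of G2:
  (0,2) → (φ(0),φ(2)) = (2,3) ∈ E(G2) ✓
  (0,3) → (φ(0),φ(3)) = (1,3) ∈ E(G2) ✓
  (1,2) → (φ(1),φ(2)) = (0,2) ∈ E(G2) ✓
All 3 edges of G1 map to edges of G2, and |E(G1)| = |E(G2)| = 3, so φ is a bijection on edges as well as vertices. Hence G1 ≅ G2.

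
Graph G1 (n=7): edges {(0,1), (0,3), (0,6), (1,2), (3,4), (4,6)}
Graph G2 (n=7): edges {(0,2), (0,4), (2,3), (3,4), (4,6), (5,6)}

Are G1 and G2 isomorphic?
Yes, isomorphic

The graphs are isomorphic.
One valid mapping φ: V(G1) → V(G2): 0→4, 1→6, 2→5, 3→0, 4→2, 5→1, 6→3

Verify φ preserves adjacency — for each edge of G1, its image is an edge of G2:
  (0,1) → (φ(0),φ(1)) = (4,6) ∈ E(G2) ✓
  (0,3) → (φ(0),φ(3)) = (0,4) ∈ E(G2) ✓
  (0,6) → (φ(0),φ(6)) = (3,4) ∈ E(G2) ✓
  (1,2) → (φ(1),φ(2)) = (5,6) ∈ E(G2) ✓
  (3,4) → (φ(3),φ(4)) = (0,2) ∈ E(G2) ✓
  (4,6) → (φ(4),φ(6)) = (2,3) ∈ E(G2) ✓
All 6 edges of G1 map to edges of G2, and |E(G1)| = |E(G2)| = 6, so φ is a bijection on edges as well as vertices. Hence G1 ≅ G2.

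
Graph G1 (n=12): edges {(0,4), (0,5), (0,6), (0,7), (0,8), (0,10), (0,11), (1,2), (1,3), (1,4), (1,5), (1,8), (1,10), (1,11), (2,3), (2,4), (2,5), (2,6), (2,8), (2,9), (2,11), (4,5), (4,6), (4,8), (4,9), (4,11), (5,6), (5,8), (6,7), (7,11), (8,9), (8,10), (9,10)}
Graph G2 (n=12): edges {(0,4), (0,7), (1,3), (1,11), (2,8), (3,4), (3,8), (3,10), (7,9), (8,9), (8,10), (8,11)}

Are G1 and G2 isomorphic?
No, not isomorphic

The graphs are NOT isomorphic.

Connected components of G1: 1 component(s) with vertex sets [[0, 1, 2, 3, 4, 5, 6, 7, 8, 9, 10, 11]], sizes [12].
Connected components of G2: 3 component(s) with vertex sets [[5], [6], [0, 1, 2, 3, 4, 7, 8, 9, 10, 11]], sizes [1, 1, 10].
The number of connected components (and the multiset of component sizes) is an isomorphism invariant — an isomorphism maps each component of G1 bijectively onto a component of G2. Since G1 has 1 component(s) and G2 has 3, they cannot be isomorphic.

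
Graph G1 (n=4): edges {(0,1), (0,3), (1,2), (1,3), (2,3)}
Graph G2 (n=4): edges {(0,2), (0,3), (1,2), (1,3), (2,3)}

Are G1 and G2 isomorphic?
Yes, isomorphic

The graphs are isomorphic.
One valid mapping φ: V(G1) → V(G2): 0→1, 1→2, 2→0, 3→3

Verify φ preserves adjacency — for each edge of G1, its image is an edge of G2:
  (0,1) → (φ(0),φ(1)) = (1,2) ∈ E(G2) ✓
  (0,3) → (φ(0),φ(3)) = (1,3) ∈ E(G2) ✓
  (1,2) → (φ(1),φ(2)) = (0,2) ∈ E(G2) ✓
  (1,3) → (φ(1),φ(3)) = (2,3) ∈ E(G2) ✓
  (2,3) → (φ(2),φ(3)) = (0,3) ∈ E(G2) ✓
All 5 edges of G1 map to edges of G2, and |E(G1)| = |E(G2)| = 5, so φ is a bijection on edges as well as vertices. Hence G1 ≅ G2.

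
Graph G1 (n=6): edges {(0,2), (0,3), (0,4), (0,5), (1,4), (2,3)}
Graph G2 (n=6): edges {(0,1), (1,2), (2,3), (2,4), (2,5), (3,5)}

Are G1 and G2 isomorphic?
Yes, isomorphic

The graphs are isomorphic.
One valid mapping φ: V(G1) → V(G2): 0→2, 1→0, 2→3, 3→5, 4→1, 5→4

Verify φ preserves adjacency — for each edge of G1, its image is an edge of G2:
  (0,2) → (φ(0),φ(2)) = (2,3) ∈ E(G2) ✓
  (0,3) → (φ(0),φ(3)) = (2,5) ∈ E(G2) ✓
  (0,4) → (φ(0),φ(4)) = (1,2) ∈ E(G2) ✓
  (0,5) → (φ(0),φ(5)) = (2,4) ∈ E(G2) ✓
  (1,4) → (φ(1),φ(4)) = (0,1) ∈ E(G2) ✓
  (2,3) → (φ(2),φ(3)) = (3,5) ∈ E(G2) ✓
All 6 edges of G1 map to edges of G2, and |E(G1)| = |E(G2)| = 6, so φ is a bijection on edges as well as vertices. Hence G1 ≅ G2.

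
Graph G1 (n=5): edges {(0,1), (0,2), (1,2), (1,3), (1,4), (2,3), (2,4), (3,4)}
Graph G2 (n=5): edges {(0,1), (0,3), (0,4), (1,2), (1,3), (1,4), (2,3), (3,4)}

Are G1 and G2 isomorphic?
Yes, isomorphic

The graphs are isomorphic.
One valid mapping φ: V(G1) → V(G2): 0→2, 1→3, 2→1, 3→0, 4→4

Verify φ preserves adjacency — for each edge of G1, its image is an edge of G2:
  (0,1) → (φ(0),φ(1)) = (2,3) ∈ E(G2) ✓
  (0,2) → (φ(0),φ(2)) = (1,2) ∈ E(G2) ✓
  (1,2) → (φ(1),φ(2)) = (1,3) ∈ E(G2) ✓
  (1,3) → (φ(1),φ(3)) = (0,3) ∈ E(G2) ✓
  (1,4) → (φ(1),φ(4)) = (3,4) ∈ E(G2) ✓
  (2,3) → (φ(2),φ(3)) = (0,1) ∈ E(G2) ✓
  (2,4) → (φ(2),φ(4)) = (1,4) ∈ E(G2) ✓
  (3,4) → (φ(3),φ(4)) = (0,4) ∈ E(G2) ✓
All 8 edges of G1 map to edges of G2, and |E(G1)| = |E(G2)| = 8, so φ is a bijection on edges as well as vertices. Hence G1 ≅ G2.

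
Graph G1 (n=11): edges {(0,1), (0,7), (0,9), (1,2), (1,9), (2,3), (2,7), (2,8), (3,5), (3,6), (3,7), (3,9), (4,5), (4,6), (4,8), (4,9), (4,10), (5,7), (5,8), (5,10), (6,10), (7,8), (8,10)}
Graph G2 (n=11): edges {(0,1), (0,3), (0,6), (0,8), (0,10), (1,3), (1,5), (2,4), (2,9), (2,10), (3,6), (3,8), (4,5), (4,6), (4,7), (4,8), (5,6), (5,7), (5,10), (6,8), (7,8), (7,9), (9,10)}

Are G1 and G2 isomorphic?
Yes, isomorphic

The graphs are isomorphic.
One valid mapping φ: V(G1) → V(G2): 0→2, 1→9, 2→7, 3→5, 4→0, 5→6, 6→1, 7→4, 8→8, 9→10, 10→3

Verify φ preserves adjacency — for each edge of G1, its image is an edge of G2:
  (0,1) → (φ(0),φ(1)) = (2,9) ∈ E(G2) ✓
  (0,7) → (φ(0),φ(7)) = (2,4) ∈ E(G2) ✓
  (0,9) → (φ(0),φ(9)) = (2,10) ∈ E(G2) ✓
  (1,2) → (φ(1),φ(2)) = (7,9) ∈ E(G2) ✓
  (1,9) → (φ(1),φ(9)) = (9,10) ∈ E(G2) ✓
  (2,3) → (φ(2),φ(3)) = (5,7) ∈ E(G2) ✓
  (2,7) → (φ(2),φ(7)) = (4,7) ∈ E(G2) ✓
  (2,8) → (φ(2),φ(8)) = (7,8) ∈ E(G2) ✓
  (3,5) → (φ(3),φ(5)) = (5,6) ∈ E(G2) ✓
  (3,6) → (φ(3),φ(6)) = (1,5) ∈ E(G2) ✓
  (3,7) → (φ(3),φ(7)) = (4,5) ∈ E(G2) ✓
  (3,9) → (φ(3),φ(9)) = (5,10) ∈ E(G2) ✓
  (4,5) → (φ(4),φ(5)) = (0,6) ∈ E(G2) ✓
  (4,6) → (φ(4),φ(6)) = (0,1) ∈ E(G2) ✓
  (4,8) → (φ(4),φ(8)) = (0,8) ∈ E(G2) ✓
  (4,9) → (φ(4),φ(9)) = (0,10) ∈ E(G2) ✓
  (4,10) → (φ(4),φ(10)) = (0,3) ∈ E(G2) ✓
  (5,7) → (φ(5),φ(7)) = (4,6) ∈ E(G2) ✓
  (5,8) → (φ(5),φ(8)) = (6,8) ∈ E(G2) ✓
  (5,10) → (φ(5),φ(10)) = (3,6) ∈ E(G2) ✓
  (6,10) → (φ(6),φ(10)) = (1,3) ∈ E(G2) ✓
  (7,8) → (φ(7),φ(8)) = (4,8) ∈ E(G2) ✓
  (8,10) → (φ(8),φ(10)) = (3,8) ∈ E(G2) ✓
All 23 edges of G1 map to edges of G2, and |E(G1)| = |E(G2)| = 23, so φ is a bijection on edges as well as vertices. Hence G1 ≅ G2.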